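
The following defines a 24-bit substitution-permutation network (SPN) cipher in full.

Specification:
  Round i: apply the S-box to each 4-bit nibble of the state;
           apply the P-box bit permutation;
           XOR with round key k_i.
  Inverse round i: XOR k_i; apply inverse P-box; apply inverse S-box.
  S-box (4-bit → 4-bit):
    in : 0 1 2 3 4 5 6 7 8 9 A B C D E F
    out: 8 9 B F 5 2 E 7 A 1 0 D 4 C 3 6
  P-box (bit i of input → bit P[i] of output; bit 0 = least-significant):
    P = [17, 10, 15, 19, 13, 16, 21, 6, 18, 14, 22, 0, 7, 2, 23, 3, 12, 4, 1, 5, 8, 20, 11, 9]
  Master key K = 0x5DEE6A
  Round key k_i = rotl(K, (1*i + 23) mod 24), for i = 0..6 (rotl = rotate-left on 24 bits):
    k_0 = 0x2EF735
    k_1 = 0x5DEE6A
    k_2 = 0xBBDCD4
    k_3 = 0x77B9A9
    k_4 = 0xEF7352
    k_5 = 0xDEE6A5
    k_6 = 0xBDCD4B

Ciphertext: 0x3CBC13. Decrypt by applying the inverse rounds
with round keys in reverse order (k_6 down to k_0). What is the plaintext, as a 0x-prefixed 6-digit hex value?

0x123E15

s_0 = ciphertext = 0x3CBC13
s_1 = InvRound(s_0, k_6) = 0x9ED52A
s_2 = InvRound(s_1, k_5) = 0x142D9A
s_3 = InvRound(s_2, k_4) = 0x69BF62
s_4 = InvRound(s_3, k_3) = 0x8C1102
s_5 = InvRound(s_4, k_2) = 0x7FEE67
s_6 = InvRound(s_5, k_1) = 0xAA80C9
s_7 = InvRound(s_6, k_0) = 0x123E15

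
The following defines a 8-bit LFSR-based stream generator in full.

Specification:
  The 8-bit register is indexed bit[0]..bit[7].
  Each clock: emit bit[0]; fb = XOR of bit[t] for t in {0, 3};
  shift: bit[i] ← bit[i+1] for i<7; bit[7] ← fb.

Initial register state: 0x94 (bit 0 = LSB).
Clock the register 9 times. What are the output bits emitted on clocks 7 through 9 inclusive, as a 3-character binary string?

010

reg_0 = 0x94
clock 1: out=0, reg = 0x4A
clock 2: out=0, reg = 0xA5
clock 3: out=1, reg = 0xD2
clock 4: out=0, reg = 0x69
clock 5: out=1, reg = 0x34
clock 6: out=0, reg = 0x1A
clock 7: out=0, reg = 0x8D
clock 8: out=1, reg = 0x46
clock 9: out=0, reg = 0x23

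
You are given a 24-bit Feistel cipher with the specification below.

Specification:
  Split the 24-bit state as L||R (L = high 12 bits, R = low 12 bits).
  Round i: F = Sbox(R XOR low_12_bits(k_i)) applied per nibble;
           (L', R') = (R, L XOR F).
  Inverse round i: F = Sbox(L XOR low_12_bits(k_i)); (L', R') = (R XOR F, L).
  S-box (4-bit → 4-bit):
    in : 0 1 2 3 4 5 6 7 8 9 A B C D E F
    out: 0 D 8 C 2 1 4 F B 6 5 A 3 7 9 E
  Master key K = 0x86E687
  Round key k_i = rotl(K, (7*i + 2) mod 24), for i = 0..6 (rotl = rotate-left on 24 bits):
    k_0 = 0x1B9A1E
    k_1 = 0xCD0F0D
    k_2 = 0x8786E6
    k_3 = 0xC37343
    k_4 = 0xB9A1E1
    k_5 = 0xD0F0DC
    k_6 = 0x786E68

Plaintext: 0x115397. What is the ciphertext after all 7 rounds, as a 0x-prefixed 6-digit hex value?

0x025E4E

s_0 = plaintext = 0x115397
s_1 = Round(s_0, k_0) = 0x3977A3
s_2 = Round(s_1, k_1) = 0x7A38CE
s_3 = Round(s_2, k_2) = 0x8CEE28
s_4 = Round(s_3, k_3) = 0xE28F84
s_5 = Round(s_4, k_4) = 0xF84769
s_6 = Round(s_5, k_5) = 0x769025
s_7 = Round(s_6, k_6) = 0x025E4E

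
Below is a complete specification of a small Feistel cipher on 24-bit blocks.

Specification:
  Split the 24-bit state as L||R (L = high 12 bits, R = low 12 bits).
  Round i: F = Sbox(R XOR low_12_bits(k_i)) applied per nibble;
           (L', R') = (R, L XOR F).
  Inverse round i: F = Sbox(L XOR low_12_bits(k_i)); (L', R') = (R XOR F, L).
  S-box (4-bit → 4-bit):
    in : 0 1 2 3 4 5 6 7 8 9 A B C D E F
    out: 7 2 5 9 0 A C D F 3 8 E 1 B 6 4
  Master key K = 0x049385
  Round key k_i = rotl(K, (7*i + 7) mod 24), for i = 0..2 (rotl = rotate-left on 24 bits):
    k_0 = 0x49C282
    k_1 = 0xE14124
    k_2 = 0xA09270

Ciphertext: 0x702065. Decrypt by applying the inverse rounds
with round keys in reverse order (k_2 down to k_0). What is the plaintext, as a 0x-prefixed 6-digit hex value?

s_0 = ciphertext = 0x702065
s_1 = InvRound(s_0, k_2) = 0xAB0702
s_2 = InvRound(s_1, k_1) = 0x932AB0
s_3 = InvRound(s_2, k_0) = 0x457932

0x457932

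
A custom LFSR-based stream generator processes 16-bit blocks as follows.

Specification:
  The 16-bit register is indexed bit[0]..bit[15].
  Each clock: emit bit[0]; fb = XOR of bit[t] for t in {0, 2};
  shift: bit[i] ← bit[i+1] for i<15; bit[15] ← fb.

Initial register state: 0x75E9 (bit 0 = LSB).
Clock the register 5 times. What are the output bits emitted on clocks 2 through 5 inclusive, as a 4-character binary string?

0010

reg_0 = 0x75E9
clock 1: out=1, reg = 0xBAF4
clock 2: out=0, reg = 0xDD7A
clock 3: out=0, reg = 0x6EBD
clock 4: out=1, reg = 0x375E
clock 5: out=0, reg = 0x9BAF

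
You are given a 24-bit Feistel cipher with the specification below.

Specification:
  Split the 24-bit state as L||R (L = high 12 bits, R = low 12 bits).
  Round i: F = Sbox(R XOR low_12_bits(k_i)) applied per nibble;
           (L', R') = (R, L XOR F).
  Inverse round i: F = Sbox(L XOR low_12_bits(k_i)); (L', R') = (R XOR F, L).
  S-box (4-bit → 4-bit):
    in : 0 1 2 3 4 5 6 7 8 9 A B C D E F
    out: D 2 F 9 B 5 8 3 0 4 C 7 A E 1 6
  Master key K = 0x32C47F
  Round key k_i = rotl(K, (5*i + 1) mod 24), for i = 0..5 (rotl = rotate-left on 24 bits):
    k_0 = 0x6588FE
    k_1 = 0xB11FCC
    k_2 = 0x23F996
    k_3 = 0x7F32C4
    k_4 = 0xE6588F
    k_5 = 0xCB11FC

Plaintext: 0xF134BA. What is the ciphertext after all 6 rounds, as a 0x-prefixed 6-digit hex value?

0x25B434

s_0 = plaintext = 0xF134BA
s_1 = Round(s_0, k_0) = 0x4BA5A8
s_2 = Round(s_1, k_1) = 0x5A8831
s_3 = Round(s_2, k_2) = 0x83176B
s_4 = Round(s_3, k_3) = 0x76BDF7
s_5 = Round(s_4, k_4) = 0xDF725B
s_6 = Round(s_5, k_5) = 0x25B434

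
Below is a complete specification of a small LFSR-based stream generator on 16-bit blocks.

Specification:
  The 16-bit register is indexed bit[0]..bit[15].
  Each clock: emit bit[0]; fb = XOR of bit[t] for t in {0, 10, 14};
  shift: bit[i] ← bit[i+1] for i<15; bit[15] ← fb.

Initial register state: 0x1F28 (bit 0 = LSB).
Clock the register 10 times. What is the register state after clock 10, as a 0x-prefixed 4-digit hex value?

reg_0 = 0x1F28
clock 1: out=0, reg = 0x8F94
clock 2: out=0, reg = 0xC7CA
clock 3: out=0, reg = 0x63E5
clock 4: out=1, reg = 0x31F2
clock 5: out=0, reg = 0x18F9
clock 6: out=1, reg = 0x8C7C
clock 7: out=0, reg = 0xC63E
clock 8: out=0, reg = 0x631F
clock 9: out=1, reg = 0x318F
clock 10: out=1, reg = 0x98C7

0x98C7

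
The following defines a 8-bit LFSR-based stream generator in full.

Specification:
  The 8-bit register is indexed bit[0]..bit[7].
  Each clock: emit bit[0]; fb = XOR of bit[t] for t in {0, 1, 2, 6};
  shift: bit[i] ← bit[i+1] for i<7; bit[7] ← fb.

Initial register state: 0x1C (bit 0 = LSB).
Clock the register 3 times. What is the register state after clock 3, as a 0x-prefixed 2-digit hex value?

reg_0 = 0x1C
clock 1: out=0, reg = 0x8E
clock 2: out=0, reg = 0x47
clock 3: out=1, reg = 0x23

0x23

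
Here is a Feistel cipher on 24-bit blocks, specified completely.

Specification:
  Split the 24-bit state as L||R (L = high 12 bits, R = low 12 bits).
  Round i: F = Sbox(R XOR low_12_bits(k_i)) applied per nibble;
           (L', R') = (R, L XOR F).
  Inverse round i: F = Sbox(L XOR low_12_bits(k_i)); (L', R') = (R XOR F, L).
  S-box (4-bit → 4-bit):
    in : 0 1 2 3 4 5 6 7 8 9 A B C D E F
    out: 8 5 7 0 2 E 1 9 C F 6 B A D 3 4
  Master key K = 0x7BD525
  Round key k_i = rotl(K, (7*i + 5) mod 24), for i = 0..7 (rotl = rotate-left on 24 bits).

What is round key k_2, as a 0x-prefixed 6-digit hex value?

K = 0x7BD525
k_0 = rotl(K, (7*0+5) mod 24) = rotl(K, 5) = 0x7AA4AF
k_1 = rotl(K, (7*1+5) mod 24) = rotl(K, 12) = 0x5257BD
k_2 = rotl(K, (7*2+5) mod 24) = rotl(K, 19) = 0x2BDEA9

0x2BDEA9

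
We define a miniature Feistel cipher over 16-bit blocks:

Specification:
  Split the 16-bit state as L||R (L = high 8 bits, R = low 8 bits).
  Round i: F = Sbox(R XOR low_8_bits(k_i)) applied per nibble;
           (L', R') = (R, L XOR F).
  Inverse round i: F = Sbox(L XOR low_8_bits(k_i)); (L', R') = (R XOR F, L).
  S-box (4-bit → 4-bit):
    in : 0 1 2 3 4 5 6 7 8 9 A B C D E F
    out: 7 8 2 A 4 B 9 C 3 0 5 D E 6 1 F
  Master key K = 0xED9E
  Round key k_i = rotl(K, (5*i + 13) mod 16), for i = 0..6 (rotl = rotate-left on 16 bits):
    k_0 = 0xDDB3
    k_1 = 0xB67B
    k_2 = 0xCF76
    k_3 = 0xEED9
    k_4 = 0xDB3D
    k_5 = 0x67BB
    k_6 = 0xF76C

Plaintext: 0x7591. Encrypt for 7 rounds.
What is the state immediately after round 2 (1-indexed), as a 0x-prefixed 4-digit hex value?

0x57BF

s_0 = plaintext = 0x7591
s_1 = Round(s_0, k_0) = 0x9157
s_2 = Round(s_1, k_1) = 0x57BF
s_3 = Round(s_2, k_2) = 0xBFB7
s_4 = Round(s_3, k_3) = 0xB72E
s_5 = Round(s_4, k_4) = 0x2E3D
s_6 = Round(s_5, k_5) = 0x3D17
s_7 = Round(s_6, k_6) = 0x17F0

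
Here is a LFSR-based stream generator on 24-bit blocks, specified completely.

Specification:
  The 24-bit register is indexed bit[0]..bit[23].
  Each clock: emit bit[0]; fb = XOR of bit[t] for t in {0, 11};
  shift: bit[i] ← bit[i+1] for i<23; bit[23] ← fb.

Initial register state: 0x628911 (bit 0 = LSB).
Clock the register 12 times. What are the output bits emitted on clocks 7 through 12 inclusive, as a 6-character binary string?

001001

reg_0 = 0x628911
clock 1: out=1, reg = 0x314488
clock 2: out=0, reg = 0x18A244
clock 3: out=0, reg = 0x0C5122
clock 4: out=0, reg = 0x062891
clock 5: out=1, reg = 0x031448
clock 6: out=0, reg = 0x018A24
clock 7: out=0, reg = 0x80C512
clock 8: out=0, reg = 0x406289
clock 9: out=1, reg = 0xA03144
clock 10: out=0, reg = 0x5018A2
clock 11: out=0, reg = 0xA80C51
clock 12: out=1, reg = 0x540628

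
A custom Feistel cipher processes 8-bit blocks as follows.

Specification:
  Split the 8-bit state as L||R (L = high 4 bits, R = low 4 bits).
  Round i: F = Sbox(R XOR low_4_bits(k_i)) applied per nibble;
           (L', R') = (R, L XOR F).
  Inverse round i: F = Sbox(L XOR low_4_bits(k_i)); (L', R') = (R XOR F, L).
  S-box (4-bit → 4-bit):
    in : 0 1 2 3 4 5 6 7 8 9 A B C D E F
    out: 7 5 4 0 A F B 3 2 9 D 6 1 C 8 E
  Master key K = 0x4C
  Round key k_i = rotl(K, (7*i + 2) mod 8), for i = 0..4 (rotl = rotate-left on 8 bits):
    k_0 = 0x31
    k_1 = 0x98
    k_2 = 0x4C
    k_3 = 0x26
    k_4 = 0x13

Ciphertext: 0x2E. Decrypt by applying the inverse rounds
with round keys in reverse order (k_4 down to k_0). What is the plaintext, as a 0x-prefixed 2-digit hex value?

0xED

s_0 = ciphertext = 0x2E
s_1 = InvRound(s_0, k_4) = 0xB2
s_2 = InvRound(s_1, k_3) = 0xEB
s_3 = InvRound(s_2, k_2) = 0xFE
s_4 = InvRound(s_3, k_1) = 0xDF
s_5 = InvRound(s_4, k_0) = 0xED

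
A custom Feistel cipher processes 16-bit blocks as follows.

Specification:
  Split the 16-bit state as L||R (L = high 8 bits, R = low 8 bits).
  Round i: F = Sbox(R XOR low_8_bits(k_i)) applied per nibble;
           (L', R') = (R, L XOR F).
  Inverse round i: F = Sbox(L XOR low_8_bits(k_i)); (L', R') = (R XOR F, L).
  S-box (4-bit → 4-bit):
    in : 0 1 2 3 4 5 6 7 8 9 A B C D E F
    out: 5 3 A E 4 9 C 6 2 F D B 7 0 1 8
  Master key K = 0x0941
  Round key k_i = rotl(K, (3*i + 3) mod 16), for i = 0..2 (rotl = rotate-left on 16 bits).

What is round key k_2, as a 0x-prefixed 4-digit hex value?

K = 0x0941
k_0 = rotl(K, (3*0+3) mod 16) = rotl(K, 3) = 0x4A08
k_1 = rotl(K, (3*1+3) mod 16) = rotl(K, 6) = 0x5042
k_2 = rotl(K, (3*2+3) mod 16) = rotl(K, 9) = 0x8212

0x8212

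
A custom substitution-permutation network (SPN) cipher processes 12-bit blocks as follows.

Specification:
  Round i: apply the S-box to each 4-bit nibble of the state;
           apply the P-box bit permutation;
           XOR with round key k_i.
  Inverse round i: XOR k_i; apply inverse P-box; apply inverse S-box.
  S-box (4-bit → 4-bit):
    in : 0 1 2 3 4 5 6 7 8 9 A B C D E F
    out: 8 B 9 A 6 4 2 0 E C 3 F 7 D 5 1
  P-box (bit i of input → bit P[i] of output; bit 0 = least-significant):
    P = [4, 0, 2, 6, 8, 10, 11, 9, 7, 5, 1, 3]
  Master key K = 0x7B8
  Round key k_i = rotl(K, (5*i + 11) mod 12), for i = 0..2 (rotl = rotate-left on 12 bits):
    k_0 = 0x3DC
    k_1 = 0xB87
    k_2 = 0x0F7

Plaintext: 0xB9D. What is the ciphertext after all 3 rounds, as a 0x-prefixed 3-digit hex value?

s_0 = plaintext = 0xB9D
s_1 = Round(s_0, k_0) = 0x922
s_2 = Round(s_1, k_1) = 0x8DD
s_3 = Round(s_2, k_2) = 0xB89

0xB89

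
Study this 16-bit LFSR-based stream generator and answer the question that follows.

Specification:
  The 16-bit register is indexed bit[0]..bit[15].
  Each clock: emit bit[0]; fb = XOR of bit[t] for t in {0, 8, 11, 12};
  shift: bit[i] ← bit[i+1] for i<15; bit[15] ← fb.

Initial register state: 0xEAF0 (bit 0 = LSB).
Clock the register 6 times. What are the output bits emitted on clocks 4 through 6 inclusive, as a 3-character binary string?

reg_0 = 0xEAF0
clock 1: out=0, reg = 0xF578
clock 2: out=0, reg = 0x7ABC
clock 3: out=0, reg = 0x3D5E
clock 4: out=0, reg = 0x9EAF
clock 5: out=1, reg = 0xCF57
clock 6: out=1, reg = 0xE7AB

011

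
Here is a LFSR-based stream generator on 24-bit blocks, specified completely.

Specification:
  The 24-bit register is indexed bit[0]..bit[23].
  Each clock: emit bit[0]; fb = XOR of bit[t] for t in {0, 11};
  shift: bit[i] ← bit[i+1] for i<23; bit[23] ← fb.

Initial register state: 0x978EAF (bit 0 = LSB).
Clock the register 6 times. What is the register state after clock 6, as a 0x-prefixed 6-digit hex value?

0x7A5E3A

reg_0 = 0x978EAF
clock 1: out=1, reg = 0x4BC757
clock 2: out=1, reg = 0xA5E3AB
clock 3: out=1, reg = 0xD2F1D5
clock 4: out=1, reg = 0xE978EA
clock 5: out=0, reg = 0xF4BC75
clock 6: out=1, reg = 0x7A5E3A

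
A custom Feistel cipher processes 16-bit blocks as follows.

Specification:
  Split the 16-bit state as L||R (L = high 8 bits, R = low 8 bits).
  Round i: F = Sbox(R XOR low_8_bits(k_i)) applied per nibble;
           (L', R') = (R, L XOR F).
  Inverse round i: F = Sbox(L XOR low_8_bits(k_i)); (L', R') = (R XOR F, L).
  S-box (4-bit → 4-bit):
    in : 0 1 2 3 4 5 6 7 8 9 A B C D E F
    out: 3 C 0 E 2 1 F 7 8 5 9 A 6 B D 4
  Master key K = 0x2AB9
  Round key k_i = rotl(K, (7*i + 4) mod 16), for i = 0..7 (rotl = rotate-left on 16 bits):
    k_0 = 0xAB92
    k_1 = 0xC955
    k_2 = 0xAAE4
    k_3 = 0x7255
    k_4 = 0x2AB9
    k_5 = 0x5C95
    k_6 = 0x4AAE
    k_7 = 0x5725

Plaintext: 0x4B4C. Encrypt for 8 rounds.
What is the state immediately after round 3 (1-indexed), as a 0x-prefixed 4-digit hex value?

s_0 = plaintext = 0x4B4C
s_1 = Round(s_0, k_0) = 0x4CF6
s_2 = Round(s_1, k_1) = 0xF6D2
s_3 = Round(s_2, k_2) = 0xD219
s_4 = Round(s_3, k_3) = 0x19F4
s_5 = Round(s_4, k_4) = 0xF432
s_6 = Round(s_5, k_5) = 0x3263
s_7 = Round(s_6, k_6) = 0x6359
s_8 = Round(s_7, k_7) = 0x5915

0xD219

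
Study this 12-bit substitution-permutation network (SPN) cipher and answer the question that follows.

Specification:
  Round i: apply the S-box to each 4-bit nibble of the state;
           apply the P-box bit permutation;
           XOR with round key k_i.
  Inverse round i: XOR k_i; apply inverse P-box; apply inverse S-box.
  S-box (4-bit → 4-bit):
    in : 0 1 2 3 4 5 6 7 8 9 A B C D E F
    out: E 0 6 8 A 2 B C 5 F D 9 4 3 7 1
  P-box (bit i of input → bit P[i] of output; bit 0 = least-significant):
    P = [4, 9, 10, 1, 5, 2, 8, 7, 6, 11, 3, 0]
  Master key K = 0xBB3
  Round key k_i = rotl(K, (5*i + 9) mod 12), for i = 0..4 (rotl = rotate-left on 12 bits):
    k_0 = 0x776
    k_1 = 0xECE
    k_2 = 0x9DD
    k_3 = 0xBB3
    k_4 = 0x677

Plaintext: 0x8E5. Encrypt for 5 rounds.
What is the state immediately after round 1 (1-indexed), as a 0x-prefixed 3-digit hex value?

0x41A

s_0 = plaintext = 0x8E5
s_1 = Round(s_0, k_0) = 0x41A
s_2 = Round(s_1, k_1) = 0x2DD
s_3 = Round(s_2, k_2) = 0x3E1
s_4 = Round(s_3, k_3) = 0xA96
s_5 = Round(s_4, k_4) = 0x588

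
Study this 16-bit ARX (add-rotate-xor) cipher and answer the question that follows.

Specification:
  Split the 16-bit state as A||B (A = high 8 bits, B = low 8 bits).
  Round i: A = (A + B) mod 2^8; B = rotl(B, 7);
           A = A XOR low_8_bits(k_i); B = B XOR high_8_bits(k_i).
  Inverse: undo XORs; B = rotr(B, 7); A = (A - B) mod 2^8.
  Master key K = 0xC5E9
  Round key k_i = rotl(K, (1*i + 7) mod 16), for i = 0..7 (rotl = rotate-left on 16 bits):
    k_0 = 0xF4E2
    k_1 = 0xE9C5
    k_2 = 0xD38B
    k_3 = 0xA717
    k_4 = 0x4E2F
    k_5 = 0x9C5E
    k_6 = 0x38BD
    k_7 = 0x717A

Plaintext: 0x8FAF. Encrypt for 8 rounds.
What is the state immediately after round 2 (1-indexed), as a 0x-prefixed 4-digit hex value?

s_0 = plaintext = 0x8FAF
s_1 = Round(s_0, k_0) = 0xDC23
s_2 = Round(s_1, k_1) = 0x3A78
s_3 = Round(s_2, k_2) = 0x39EF
s_4 = Round(s_3, k_3) = 0x3F50
s_5 = Round(s_4, k_4) = 0xA066
s_6 = Round(s_5, k_5) = 0x58AF
s_7 = Round(s_6, k_6) = 0xBAEF
s_8 = Round(s_7, k_7) = 0xD386

0x3A78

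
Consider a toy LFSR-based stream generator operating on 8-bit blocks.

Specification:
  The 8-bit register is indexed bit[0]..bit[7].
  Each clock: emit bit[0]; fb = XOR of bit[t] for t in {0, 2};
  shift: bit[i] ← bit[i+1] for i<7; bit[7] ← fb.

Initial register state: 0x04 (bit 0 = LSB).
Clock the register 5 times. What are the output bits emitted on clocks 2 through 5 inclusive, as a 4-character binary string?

reg_0 = 0x04
clock 1: out=0, reg = 0x82
clock 2: out=0, reg = 0x41
clock 3: out=1, reg = 0xA0
clock 4: out=0, reg = 0x50
clock 5: out=0, reg = 0x28

0100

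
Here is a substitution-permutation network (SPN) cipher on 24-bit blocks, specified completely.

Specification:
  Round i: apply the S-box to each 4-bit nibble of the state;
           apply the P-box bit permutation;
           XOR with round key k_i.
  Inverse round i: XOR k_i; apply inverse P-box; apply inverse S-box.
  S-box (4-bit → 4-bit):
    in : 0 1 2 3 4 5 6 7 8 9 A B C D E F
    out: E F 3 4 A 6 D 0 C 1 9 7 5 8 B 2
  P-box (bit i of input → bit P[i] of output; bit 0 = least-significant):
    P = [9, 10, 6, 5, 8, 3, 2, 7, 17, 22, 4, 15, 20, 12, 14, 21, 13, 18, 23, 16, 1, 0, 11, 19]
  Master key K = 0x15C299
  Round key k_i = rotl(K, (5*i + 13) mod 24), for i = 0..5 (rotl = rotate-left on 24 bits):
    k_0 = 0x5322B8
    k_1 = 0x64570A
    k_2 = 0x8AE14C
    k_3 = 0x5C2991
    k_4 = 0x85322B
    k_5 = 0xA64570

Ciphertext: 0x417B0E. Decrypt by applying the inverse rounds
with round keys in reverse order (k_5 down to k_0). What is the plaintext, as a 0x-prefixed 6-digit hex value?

0x022D6F

s_0 = ciphertext = 0x417B0E
s_1 = InvRound(s_0, k_5) = 0xC14B51
s_2 = InvRound(s_1, k_4) = 0xC25528
s_3 = InvRound(s_2, k_3) = 0x0BBC44
s_4 = InvRound(s_3, k_2) = 0x38572F
s_5 = InvRound(s_4, k_1) = 0x4F9F3D
s_6 = InvRound(s_5, k_0) = 0x022D6F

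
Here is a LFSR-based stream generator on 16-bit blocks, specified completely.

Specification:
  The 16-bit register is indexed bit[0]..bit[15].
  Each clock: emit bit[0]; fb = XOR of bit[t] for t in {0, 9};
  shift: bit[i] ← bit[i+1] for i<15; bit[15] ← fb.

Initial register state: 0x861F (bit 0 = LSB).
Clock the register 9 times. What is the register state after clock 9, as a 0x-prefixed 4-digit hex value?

0x2E43

reg_0 = 0x861F
clock 1: out=1, reg = 0x430F
clock 2: out=1, reg = 0x2187
clock 3: out=1, reg = 0x90C3
clock 4: out=1, reg = 0xC861
clock 5: out=1, reg = 0xE430
clock 6: out=0, reg = 0x7218
clock 7: out=0, reg = 0xB90C
clock 8: out=0, reg = 0x5C86
clock 9: out=0, reg = 0x2E43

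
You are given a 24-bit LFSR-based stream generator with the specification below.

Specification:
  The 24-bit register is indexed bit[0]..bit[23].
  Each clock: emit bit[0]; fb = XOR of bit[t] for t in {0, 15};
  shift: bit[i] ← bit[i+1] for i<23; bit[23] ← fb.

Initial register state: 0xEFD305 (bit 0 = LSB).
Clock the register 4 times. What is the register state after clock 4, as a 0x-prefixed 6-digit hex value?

0xAEFD30

reg_0 = 0xEFD305
clock 1: out=1, reg = 0x77E982
clock 2: out=0, reg = 0xBBF4C1
clock 3: out=1, reg = 0x5DFA60
clock 4: out=0, reg = 0xAEFD30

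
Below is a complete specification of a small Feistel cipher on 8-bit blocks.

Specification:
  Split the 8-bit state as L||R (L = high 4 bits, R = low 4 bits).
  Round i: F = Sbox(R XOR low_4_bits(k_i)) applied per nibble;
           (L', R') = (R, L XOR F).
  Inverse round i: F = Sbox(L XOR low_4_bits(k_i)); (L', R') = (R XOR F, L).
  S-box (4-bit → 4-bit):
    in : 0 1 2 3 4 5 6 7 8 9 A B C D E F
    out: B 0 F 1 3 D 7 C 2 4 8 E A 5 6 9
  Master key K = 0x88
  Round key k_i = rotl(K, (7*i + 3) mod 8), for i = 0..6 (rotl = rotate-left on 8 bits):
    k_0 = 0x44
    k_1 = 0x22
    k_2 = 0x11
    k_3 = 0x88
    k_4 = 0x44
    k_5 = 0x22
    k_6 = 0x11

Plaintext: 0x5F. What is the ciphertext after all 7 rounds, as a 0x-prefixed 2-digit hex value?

s_0 = plaintext = 0x5F
s_1 = Round(s_0, k_0) = 0xFB
s_2 = Round(s_1, k_1) = 0xBB
s_3 = Round(s_2, k_2) = 0xB3
s_4 = Round(s_3, k_3) = 0x35
s_5 = Round(s_4, k_4) = 0x53
s_6 = Round(s_5, k_5) = 0x35
s_7 = Round(s_6, k_6) = 0x50

0x50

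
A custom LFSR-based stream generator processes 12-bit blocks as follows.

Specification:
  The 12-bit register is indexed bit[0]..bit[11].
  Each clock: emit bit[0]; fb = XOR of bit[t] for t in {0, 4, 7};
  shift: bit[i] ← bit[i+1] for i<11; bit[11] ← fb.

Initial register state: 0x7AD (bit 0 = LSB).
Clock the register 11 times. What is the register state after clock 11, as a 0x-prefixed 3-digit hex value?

0x9B0

reg_0 = 0x7AD
clock 1: out=1, reg = 0x3D6
clock 2: out=0, reg = 0x1EB
clock 3: out=1, reg = 0x0F5
clock 4: out=1, reg = 0x87A
clock 5: out=0, reg = 0xC3D
clock 6: out=1, reg = 0x61E
clock 7: out=0, reg = 0xB0F
clock 8: out=1, reg = 0xD87
clock 9: out=1, reg = 0x6C3
clock 10: out=1, reg = 0x361
clock 11: out=1, reg = 0x9B0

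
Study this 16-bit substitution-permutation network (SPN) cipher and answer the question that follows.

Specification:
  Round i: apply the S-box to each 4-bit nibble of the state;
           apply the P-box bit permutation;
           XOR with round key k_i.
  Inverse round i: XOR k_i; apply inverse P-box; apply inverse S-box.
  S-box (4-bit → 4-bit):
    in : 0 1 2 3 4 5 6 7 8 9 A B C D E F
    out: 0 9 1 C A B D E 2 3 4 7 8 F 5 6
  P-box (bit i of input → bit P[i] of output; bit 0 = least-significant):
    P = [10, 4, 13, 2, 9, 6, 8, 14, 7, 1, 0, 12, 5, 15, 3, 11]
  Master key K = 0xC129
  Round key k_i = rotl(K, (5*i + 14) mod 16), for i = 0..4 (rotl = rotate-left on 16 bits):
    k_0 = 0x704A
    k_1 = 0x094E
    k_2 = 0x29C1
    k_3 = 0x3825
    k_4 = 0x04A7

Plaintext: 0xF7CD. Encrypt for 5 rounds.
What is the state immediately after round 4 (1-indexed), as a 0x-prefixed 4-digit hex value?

0x094C

s_0 = plaintext = 0xF7CD
s_1 = Round(s_0, k_0) = 0x8455
s_2 = Round(s_1, k_1) = 0xDF18
s_3 = Round(s_2, k_2) = 0xE3FA
s_4 = Round(s_3, k_3) = 0x094C
s_5 = Round(s_4, k_4) = 0x4461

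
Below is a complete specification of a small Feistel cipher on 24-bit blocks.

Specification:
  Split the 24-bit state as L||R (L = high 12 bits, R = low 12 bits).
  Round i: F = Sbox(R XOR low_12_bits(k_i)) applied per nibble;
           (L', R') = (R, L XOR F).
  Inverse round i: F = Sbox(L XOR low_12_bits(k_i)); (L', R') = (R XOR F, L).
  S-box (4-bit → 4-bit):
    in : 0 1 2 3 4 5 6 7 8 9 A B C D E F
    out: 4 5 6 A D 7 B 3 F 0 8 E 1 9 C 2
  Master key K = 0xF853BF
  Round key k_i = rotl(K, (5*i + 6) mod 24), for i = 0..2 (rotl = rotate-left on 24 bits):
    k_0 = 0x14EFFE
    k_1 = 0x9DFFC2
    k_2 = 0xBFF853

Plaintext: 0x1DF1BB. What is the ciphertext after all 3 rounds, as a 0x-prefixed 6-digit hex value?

0x7A3F2C

s_0 = plaintext = 0x1DF1BB
s_1 = Round(s_0, k_0) = 0x1BBD08
s_2 = Round(s_1, k_1) = 0xD087A3
s_3 = Round(s_2, k_2) = 0x7A3F2C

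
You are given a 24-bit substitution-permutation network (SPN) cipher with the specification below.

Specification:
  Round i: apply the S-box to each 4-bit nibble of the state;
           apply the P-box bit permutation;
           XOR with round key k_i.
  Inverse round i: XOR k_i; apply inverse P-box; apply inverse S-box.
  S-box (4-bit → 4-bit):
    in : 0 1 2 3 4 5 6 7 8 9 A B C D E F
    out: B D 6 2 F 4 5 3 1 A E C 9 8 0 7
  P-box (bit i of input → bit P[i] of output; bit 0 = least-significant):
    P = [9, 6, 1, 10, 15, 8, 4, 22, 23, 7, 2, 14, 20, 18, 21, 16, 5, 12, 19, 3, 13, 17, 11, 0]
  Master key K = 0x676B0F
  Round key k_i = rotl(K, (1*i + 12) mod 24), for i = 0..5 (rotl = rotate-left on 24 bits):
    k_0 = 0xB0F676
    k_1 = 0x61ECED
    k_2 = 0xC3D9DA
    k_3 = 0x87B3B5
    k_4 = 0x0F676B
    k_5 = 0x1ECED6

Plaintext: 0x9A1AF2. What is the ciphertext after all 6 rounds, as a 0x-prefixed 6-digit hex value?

s_0 = plaintext = 0x9A1AF2
s_1 = Round(s_0, k_0) = 0x8B27A9
s_2 = Round(s_1, k_1) = 0x8DC935
s_3 = Round(s_2, k_2) = 0xD2B850
s_4 = Round(s_3, k_3) = 0x2EA5E4
s_5 = Round(s_4, k_4) = 0x28692D
s_6 = Round(s_5, k_5) = 0x2C8366

0x2C8366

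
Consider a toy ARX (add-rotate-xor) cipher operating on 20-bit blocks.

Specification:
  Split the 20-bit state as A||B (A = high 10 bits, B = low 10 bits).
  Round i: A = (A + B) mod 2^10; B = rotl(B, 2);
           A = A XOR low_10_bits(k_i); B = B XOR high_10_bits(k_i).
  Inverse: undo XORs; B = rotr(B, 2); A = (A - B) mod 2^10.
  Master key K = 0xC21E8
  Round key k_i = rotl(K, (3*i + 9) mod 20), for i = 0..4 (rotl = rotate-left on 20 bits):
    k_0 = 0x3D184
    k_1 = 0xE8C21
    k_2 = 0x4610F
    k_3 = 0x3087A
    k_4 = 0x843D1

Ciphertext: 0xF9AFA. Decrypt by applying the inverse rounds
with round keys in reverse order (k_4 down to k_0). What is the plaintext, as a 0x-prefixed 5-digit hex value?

s_0 = ciphertext = 0xF9AFA
s_1 = InvRound(s_0, k_4) = 0x7F63A
s_2 = InvRound(s_1, k_3) = 0x324BE
s_3 = InvRound(s_2, k_2) = 0xD7669
s_4 = InvRound(s_3, k_1) = 0x42A72
s_5 = InvRound(s_4, k_0) = 0x7B6A1

0x7B6A1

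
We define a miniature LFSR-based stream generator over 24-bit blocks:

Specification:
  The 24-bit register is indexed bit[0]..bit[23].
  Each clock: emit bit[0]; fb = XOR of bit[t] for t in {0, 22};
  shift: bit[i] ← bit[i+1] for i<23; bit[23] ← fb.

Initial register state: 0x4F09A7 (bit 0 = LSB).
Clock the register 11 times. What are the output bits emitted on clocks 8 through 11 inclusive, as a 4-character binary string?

1100

reg_0 = 0x4F09A7
clock 1: out=1, reg = 0x2784D3
clock 2: out=1, reg = 0x93C269
clock 3: out=1, reg = 0xC9E134
clock 4: out=0, reg = 0xE4F09A
clock 5: out=0, reg = 0xF2784D
clock 6: out=1, reg = 0x793C26
clock 7: out=0, reg = 0xBC9E13
clock 8: out=1, reg = 0xDE4F09
clock 9: out=1, reg = 0x6F2784
clock 10: out=0, reg = 0xB793C2
clock 11: out=0, reg = 0x5BC9E1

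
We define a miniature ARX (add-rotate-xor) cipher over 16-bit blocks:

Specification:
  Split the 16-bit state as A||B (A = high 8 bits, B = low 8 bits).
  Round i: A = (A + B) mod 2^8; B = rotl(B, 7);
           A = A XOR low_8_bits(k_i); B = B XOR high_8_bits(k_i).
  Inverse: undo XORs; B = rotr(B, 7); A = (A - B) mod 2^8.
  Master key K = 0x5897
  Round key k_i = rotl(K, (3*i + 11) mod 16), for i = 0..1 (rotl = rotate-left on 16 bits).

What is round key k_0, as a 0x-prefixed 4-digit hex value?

0xBAC4

K = 0x5897
k_0 = rotl(K, (3*0+11) mod 16) = rotl(K, 11) = 0xBAC4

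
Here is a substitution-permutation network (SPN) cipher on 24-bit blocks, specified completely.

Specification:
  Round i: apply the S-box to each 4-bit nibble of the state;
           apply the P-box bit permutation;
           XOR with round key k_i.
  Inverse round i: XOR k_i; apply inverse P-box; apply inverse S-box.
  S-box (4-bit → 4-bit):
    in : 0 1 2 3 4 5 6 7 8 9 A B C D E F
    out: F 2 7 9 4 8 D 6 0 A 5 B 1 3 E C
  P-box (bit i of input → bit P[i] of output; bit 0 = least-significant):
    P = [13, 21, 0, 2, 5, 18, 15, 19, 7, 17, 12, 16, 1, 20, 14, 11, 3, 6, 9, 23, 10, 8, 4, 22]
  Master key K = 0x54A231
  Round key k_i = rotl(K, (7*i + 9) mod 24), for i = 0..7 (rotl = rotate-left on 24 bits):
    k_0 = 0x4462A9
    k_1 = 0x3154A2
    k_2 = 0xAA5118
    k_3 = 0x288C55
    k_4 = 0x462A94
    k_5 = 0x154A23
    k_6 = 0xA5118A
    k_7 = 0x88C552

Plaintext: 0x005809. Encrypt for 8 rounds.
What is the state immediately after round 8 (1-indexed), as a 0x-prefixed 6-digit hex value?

s_0 = plaintext = 0x005809
s_1 = Round(s_0, k_0) = 0xA8EDD5
s_2 = Round(s_1, k_1) = 0x271816
s_3 = Round(s_2, k_2) = 0xBE764D
s_4 = Round(s_3, k_3) = 0xD97B95
s_5 = Round(s_4, k_4) = 0xD96F50
s_6 = Round(s_5, k_5) = 0xBC3764
s_7 = Round(s_6, k_6) = 0xEF8CA1
s_8 = Round(s_7, k_7) = 0x6846E2

0x6846E2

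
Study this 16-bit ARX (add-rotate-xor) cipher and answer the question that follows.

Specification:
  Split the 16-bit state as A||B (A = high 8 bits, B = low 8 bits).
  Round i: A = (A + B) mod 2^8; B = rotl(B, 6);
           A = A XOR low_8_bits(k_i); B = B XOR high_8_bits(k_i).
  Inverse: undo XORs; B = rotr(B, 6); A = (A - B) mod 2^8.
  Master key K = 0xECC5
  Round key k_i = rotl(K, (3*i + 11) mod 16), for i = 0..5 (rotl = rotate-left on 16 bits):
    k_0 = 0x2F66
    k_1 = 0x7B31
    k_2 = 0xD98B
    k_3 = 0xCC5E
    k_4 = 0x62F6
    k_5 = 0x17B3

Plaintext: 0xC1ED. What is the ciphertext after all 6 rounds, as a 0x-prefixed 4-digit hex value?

s_0 = plaintext = 0xC1ED
s_1 = Round(s_0, k_0) = 0xC854
s_2 = Round(s_1, k_1) = 0x2D6E
s_3 = Round(s_2, k_2) = 0x1042
s_4 = Round(s_3, k_3) = 0x0C5C
s_5 = Round(s_4, k_4) = 0x9E75
s_6 = Round(s_5, k_5) = 0xA04A

0xA04A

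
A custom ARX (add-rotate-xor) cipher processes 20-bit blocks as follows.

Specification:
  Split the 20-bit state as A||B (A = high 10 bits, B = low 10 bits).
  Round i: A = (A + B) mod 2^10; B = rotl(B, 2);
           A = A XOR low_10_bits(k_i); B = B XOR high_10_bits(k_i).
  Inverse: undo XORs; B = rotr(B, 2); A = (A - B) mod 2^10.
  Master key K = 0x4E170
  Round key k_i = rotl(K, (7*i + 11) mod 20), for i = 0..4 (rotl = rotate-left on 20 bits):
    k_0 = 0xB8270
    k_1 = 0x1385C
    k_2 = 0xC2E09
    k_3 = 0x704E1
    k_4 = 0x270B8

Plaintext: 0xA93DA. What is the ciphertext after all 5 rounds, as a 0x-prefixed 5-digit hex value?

s_0 = plaintext = 0xA93DA
s_1 = Round(s_0, k_0) = 0x0398B
s_2 = Round(s_1, k_1) = 0x71663
s_3 = Round(s_2, k_2) = 0x88685
s_4 = Round(s_3, k_3) = 0x11FD7
s_5 = Round(s_4, k_4) = 0x29BC3

0x29BC3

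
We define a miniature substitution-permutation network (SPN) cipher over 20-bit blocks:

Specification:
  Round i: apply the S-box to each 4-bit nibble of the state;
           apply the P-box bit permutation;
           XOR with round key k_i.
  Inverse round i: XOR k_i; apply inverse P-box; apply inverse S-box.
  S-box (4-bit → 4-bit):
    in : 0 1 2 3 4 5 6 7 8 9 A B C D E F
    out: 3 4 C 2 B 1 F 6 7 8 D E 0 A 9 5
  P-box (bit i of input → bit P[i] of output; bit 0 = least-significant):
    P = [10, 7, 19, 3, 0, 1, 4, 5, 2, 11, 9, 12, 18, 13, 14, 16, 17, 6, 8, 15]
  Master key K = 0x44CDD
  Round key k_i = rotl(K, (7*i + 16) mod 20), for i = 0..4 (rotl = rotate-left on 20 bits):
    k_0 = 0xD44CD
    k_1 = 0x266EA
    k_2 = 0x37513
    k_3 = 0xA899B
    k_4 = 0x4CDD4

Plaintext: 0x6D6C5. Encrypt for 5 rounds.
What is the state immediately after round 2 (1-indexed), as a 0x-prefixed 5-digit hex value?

0x4BCF1

s_0 = plaintext = 0x6D6C5
s_1 = Round(s_0, k_0) = 0xEFB89
s_2 = Round(s_1, k_1) = 0x4BCF1
s_3 = Round(s_2, k_2) = 0x89542
s_4 = Round(s_3, k_3) = 0x188F4
s_5 = Round(s_4, k_4) = 0x0A249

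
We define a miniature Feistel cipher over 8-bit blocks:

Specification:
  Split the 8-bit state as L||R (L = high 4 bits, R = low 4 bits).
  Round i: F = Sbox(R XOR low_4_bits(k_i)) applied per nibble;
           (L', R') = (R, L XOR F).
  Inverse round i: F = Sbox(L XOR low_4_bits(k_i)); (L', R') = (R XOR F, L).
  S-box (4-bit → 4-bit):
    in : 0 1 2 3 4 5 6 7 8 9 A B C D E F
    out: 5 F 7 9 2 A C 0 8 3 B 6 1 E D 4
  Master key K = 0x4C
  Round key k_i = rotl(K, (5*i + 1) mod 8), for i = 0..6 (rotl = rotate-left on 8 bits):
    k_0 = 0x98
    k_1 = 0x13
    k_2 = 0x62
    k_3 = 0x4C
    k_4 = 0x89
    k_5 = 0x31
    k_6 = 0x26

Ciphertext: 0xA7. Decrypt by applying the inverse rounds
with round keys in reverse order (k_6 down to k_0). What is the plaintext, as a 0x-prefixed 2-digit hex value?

0x7A

s_0 = ciphertext = 0xA7
s_1 = InvRound(s_0, k_6) = 0x6A
s_2 = InvRound(s_1, k_5) = 0xA6
s_3 = InvRound(s_2, k_4) = 0xFA
s_4 = InvRound(s_3, k_3) = 0x3F
s_5 = InvRound(s_4, k_2) = 0x03
s_6 = InvRound(s_5, k_1) = 0xA0
s_7 = InvRound(s_6, k_0) = 0x7A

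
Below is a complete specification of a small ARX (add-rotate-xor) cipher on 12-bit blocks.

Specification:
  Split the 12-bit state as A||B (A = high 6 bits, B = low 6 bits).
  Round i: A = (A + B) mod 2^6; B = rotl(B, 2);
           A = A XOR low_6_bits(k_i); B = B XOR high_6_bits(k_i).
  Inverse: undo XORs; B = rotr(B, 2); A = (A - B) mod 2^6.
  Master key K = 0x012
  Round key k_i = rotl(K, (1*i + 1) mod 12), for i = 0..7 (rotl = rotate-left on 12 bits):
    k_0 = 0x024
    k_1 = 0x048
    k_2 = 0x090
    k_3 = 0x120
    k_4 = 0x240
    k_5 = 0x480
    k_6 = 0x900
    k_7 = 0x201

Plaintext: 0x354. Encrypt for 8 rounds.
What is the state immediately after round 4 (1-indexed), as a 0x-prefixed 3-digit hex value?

s_0 = plaintext = 0x354
s_1 = Round(s_0, k_0) = 0x151
s_2 = Round(s_1, k_1) = 0x784
s_3 = Round(s_2, k_2) = 0xC92
s_4 = Round(s_3, k_3) = 0x90D
s_5 = Round(s_4, k_4) = 0xC7D
s_6 = Round(s_5, k_5) = 0xBA5
s_7 = Round(s_6, k_6) = 0x4F2
s_8 = Round(s_7, k_7) = 0x103

0x90D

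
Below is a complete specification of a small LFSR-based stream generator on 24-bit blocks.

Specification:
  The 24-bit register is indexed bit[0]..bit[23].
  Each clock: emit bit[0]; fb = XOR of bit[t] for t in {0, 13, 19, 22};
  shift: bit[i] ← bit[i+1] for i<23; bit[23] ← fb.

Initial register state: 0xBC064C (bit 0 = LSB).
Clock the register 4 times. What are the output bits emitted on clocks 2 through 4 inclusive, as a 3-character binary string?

011

reg_0 = 0xBC064C
clock 1: out=0, reg = 0xDE0326
clock 2: out=0, reg = 0x6F0193
clock 3: out=1, reg = 0xB780C9
clock 4: out=1, reg = 0xDBC064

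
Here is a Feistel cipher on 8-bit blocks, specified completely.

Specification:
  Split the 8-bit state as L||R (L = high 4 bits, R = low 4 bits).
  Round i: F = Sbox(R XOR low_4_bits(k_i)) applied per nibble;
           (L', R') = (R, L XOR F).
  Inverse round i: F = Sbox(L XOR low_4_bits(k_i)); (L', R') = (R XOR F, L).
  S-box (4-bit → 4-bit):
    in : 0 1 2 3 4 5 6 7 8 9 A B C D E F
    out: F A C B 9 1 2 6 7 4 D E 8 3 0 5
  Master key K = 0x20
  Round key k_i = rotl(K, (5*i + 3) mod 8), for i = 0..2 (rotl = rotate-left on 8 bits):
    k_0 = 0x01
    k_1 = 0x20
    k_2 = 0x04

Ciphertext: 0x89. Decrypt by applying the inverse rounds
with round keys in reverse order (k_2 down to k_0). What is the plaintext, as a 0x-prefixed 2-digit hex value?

0xA2

s_0 = ciphertext = 0x89
s_1 = InvRound(s_0, k_2) = 0x18
s_2 = InvRound(s_1, k_1) = 0x21
s_3 = InvRound(s_2, k_0) = 0xA2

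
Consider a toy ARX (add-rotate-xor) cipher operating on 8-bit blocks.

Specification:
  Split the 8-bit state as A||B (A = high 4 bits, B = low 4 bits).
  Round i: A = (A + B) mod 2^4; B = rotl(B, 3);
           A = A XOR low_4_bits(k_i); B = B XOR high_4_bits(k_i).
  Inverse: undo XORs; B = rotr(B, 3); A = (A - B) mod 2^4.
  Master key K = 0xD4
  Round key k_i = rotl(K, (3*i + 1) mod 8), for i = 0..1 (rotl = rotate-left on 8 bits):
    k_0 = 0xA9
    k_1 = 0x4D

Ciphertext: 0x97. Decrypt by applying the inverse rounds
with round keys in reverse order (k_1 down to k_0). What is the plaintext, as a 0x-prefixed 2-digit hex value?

s_0 = ciphertext = 0x97
s_1 = InvRound(s_0, k_1) = 0xE6
s_2 = InvRound(s_1, k_0) = 0xE9

0xE9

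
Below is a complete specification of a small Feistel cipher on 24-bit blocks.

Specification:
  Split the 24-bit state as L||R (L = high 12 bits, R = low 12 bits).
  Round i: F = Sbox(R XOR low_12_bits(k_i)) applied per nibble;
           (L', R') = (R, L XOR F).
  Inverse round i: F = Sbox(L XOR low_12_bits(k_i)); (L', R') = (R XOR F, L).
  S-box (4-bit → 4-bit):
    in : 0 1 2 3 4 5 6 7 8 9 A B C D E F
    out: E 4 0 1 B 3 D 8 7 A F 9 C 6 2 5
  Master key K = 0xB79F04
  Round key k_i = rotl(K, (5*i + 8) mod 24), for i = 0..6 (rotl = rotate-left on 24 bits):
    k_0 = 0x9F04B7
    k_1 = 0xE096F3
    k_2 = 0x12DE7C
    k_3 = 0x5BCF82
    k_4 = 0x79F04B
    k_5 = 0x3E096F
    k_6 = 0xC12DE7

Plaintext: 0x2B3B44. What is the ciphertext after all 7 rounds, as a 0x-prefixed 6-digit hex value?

s_0 = plaintext = 0x2B3B44
s_1 = Round(s_0, k_0) = 0xB447E2
s_2 = Round(s_1, k_1) = 0x7E2F00
s_3 = Round(s_2, k_2) = 0xF0036E
s_4 = Round(s_3, k_3) = 0x36E32C
s_5 = Round(s_4, k_4) = 0x32C2B6
s_6 = Round(s_5, k_5) = 0x2B6A46
s_7 = Round(s_6, k_6) = 0xA46A42

0xA46A42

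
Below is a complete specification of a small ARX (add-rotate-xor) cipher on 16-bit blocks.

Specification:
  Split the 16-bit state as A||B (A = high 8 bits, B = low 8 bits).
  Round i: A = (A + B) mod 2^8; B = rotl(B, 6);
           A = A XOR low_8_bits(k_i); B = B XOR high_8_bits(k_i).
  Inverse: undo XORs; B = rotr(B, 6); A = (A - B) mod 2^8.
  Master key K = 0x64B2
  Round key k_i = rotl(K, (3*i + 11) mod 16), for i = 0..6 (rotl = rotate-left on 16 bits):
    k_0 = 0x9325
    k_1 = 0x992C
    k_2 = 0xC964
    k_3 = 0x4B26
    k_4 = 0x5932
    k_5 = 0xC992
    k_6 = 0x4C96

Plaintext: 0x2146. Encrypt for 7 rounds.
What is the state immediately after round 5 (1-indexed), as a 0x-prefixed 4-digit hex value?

s_0 = plaintext = 0x2146
s_1 = Round(s_0, k_0) = 0x4202
s_2 = Round(s_1, k_1) = 0x6819
s_3 = Round(s_2, k_2) = 0xE58F
s_4 = Round(s_3, k_3) = 0x52A8
s_5 = Round(s_4, k_4) = 0xC873
s_6 = Round(s_5, k_5) = 0xA915
s_7 = Round(s_6, k_6) = 0x2809

0xC873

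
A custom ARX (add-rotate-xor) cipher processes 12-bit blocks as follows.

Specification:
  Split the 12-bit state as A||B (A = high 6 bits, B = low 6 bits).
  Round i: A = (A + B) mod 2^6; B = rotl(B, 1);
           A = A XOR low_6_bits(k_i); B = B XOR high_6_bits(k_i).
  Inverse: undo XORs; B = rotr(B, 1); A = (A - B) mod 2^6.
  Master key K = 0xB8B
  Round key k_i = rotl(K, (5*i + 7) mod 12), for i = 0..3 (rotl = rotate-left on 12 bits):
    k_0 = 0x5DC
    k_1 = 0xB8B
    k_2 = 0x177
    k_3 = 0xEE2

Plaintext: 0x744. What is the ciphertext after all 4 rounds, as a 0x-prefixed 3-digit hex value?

0x5F0

s_0 = plaintext = 0x744
s_1 = Round(s_0, k_0) = 0xF5F
s_2 = Round(s_1, k_1) = 0x5D0
s_3 = Round(s_2, k_2) = 0x425
s_4 = Round(s_3, k_3) = 0x5F0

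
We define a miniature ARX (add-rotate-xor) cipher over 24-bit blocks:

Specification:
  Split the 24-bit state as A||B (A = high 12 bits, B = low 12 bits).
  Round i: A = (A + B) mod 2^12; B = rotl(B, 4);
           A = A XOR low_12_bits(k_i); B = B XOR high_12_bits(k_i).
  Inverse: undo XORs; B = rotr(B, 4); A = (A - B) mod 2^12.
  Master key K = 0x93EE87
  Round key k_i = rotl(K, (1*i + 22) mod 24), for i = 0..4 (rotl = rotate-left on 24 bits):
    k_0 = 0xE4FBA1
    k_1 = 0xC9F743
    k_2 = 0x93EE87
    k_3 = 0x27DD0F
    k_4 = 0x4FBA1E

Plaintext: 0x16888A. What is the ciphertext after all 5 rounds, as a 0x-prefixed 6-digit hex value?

s_0 = plaintext = 0x16888A
s_1 = Round(s_0, k_0) = 0x2536E7
s_2 = Round(s_1, k_1) = 0xE792E9
s_3 = Round(s_2, k_2) = 0xFE57AC
s_4 = Round(s_3, k_3) = 0xA9E8BA
s_5 = Round(s_4, k_4) = 0x946F53

0x946F53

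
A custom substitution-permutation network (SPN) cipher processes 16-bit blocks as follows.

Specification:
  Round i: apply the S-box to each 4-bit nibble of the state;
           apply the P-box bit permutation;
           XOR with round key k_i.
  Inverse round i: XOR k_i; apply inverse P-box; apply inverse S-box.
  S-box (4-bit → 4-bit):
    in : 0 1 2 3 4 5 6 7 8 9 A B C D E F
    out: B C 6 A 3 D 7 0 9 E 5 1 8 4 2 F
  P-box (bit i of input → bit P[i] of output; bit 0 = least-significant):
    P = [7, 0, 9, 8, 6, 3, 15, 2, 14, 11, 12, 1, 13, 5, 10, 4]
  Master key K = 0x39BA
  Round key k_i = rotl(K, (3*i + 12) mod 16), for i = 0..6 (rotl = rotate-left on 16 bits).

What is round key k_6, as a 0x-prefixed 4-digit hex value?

K = 0x39BA
k_0 = rotl(K, (3*0+12) mod 16) = rotl(K, 12) = 0xA39B
k_1 = rotl(K, (3*1+12) mod 16) = rotl(K, 15) = 0x1CDD
k_2 = rotl(K, (3*2+12) mod 16) = rotl(K, 2) = 0xE6E8
k_3 = rotl(K, (3*3+12) mod 16) = rotl(K, 5) = 0x3747
k_4 = rotl(K, (3*4+12) mod 16) = rotl(K, 8) = 0xBA39
k_5 = rotl(K, (3*5+12) mod 16) = rotl(K, 11) = 0xD1CD
k_6 = rotl(K, (3*6+12) mod 16) = rotl(K, 14) = 0x8E6E

0x8E6E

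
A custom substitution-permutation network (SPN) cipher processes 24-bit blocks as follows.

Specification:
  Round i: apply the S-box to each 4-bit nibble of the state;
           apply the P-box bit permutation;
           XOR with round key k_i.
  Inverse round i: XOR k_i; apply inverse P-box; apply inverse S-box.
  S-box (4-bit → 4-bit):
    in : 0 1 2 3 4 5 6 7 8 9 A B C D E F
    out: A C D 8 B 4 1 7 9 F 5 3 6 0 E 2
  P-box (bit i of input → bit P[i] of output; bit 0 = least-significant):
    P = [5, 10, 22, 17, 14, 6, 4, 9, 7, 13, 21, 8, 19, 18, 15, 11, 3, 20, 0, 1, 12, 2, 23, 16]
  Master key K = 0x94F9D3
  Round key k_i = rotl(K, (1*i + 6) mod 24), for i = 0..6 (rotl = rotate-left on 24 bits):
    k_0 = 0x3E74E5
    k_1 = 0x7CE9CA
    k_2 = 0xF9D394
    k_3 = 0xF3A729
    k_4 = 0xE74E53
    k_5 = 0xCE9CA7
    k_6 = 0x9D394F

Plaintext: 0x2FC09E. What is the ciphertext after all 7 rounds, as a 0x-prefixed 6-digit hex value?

s_0 = plaintext = 0x2FC09E
s_1 = Round(s_0, k_0) = 0xE983B5
s_2 = Round(s_1, k_1) = 0xA5A085
s_3 = Round(s_2, k_2) = 0x312095
s_4 = Round(s_3, k_3) = 0xBA4C7A
s_5 = Round(s_4, k_4) = 0x8B362E
s_6 = Round(s_5, k_5) = 0x9DC23F
s_7 = Round(s_6, k_6) = 0x38AECB

0x38AECB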